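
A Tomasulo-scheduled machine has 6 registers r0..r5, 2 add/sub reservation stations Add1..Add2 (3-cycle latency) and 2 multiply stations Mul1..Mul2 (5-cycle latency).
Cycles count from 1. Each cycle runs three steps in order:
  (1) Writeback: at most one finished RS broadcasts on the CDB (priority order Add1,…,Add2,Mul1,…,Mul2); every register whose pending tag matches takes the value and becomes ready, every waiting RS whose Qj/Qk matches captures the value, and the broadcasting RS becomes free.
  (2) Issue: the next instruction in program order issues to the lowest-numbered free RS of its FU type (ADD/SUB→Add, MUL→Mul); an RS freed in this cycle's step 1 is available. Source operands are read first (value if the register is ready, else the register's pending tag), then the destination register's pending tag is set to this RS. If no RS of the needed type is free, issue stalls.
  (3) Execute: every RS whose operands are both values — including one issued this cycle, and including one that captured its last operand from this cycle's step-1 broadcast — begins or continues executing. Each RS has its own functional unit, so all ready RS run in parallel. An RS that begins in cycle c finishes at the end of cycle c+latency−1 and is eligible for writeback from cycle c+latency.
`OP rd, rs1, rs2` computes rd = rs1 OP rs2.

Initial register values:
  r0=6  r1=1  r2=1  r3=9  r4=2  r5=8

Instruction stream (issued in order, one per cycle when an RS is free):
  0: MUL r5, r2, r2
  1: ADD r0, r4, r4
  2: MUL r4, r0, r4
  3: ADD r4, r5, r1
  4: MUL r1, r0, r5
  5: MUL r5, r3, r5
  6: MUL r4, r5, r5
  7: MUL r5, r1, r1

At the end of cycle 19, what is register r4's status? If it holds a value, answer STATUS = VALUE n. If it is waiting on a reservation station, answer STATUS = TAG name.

STATUS = TAG Mul1

cycle 1: issue MUL r5<-Mul1 // r0:6,r1:1,r2:1,r3:9,r4:2,r5:Mul1
cycle 2: issue ADD r0<-Add1 // r0:Add1,r1:1,r2:1,r3:9,r4:2,r5:Mul1
cycle 3: issue MUL r4<-Mul2 // r0:Add1,r1:1,r2:1,r3:9,r4:Mul2,r5:Mul1
cycle 4: issue ADD r4<-Add2 // r0:Add1,r1:1,r2:1,r3:9,r4:Add2,r5:Mul1
cycle 5: CDB Add1=4; stall // r0:4,r1:1,r2:1,r3:9,r4:Add2,r5:Mul1
cycle 6: CDB Mul1=1; issue MUL r1<-Mul1 // r0:4,r1:Mul1,r2:1,r3:9,r4:Add2,r5:1
cycle 7: stall // r0:4,r1:Mul1,r2:1,r3:9,r4:Add2,r5:1
cycle 8: stall // r0:4,r1:Mul1,r2:1,r3:9,r4:Add2,r5:1
cycle 9: CDB Add2=2; stall // r0:4,r1:Mul1,r2:1,r3:9,r4:2,r5:1
cycle 10: CDB Mul2=8; issue MUL r5<-Mul2 // r0:4,r1:Mul1,r2:1,r3:9,r4:2,r5:Mul2
cycle 11: CDB Mul1=4; issue MUL r4<-Mul1 // r0:4,r1:4,r2:1,r3:9,r4:Mul1,r5:Mul2
cycle 12: stall // r0:4,r1:4,r2:1,r3:9,r4:Mul1,r5:Mul2
cycle 13: stall // r0:4,r1:4,r2:1,r3:9,r4:Mul1,r5:Mul2
cycle 14: stall // r0:4,r1:4,r2:1,r3:9,r4:Mul1,r5:Mul2
cycle 15: CDB Mul2=9; issue MUL r5<-Mul2 // r0:4,r1:4,r2:1,r3:9,r4:Mul1,r5:Mul2
cycle 16: - // r0:4,r1:4,r2:1,r3:9,r4:Mul1,r5:Mul2
cycle 17: - // r0:4,r1:4,r2:1,r3:9,r4:Mul1,r5:Mul2
cycle 18: - // r0:4,r1:4,r2:1,r3:9,r4:Mul1,r5:Mul2
cycle 19: - // r0:4,r1:4,r2:1,r3:9,r4:Mul1,r5:Mul2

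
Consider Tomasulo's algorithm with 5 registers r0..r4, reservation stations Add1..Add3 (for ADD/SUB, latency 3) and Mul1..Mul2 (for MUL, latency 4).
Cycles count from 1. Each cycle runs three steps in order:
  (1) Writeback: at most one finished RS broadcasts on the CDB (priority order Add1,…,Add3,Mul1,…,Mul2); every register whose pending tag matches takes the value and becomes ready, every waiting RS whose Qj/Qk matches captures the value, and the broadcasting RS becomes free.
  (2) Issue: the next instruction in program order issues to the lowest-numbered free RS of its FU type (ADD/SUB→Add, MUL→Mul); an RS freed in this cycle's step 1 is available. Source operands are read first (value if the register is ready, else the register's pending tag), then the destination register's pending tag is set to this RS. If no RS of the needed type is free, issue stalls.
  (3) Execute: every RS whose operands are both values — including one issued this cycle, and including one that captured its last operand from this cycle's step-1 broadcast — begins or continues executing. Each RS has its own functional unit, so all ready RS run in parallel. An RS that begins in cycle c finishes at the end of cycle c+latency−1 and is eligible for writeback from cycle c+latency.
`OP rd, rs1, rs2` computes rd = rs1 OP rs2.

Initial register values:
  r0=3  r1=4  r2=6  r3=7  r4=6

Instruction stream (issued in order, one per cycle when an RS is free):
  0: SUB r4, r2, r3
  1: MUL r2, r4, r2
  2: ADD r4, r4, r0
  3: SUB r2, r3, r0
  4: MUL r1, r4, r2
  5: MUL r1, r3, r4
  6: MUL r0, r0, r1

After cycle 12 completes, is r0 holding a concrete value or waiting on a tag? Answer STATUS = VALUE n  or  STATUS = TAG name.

STATUS = TAG Mul2

c1: issue SUB r4<-Add1 | r0:3,r1:4,r2:6,r3:7,r4:Add1
c2: issue MUL r2<-Mul1 | r0:3,r1:4,r2:Mul1,r3:7,r4:Add1
c3: issue ADD r4<-Add2 | r0:3,r1:4,r2:Mul1,r3:7,r4:Add2
c4: CDB Add1=-1; issue SUB r2<-Add1 | r0:3,r1:4,r2:Add1,r3:7,r4:Add2
c5: issue MUL r1<-Mul2 | r0:3,r1:Mul2,r2:Add1,r3:7,r4:Add2
c6: stall | r0:3,r1:Mul2,r2:Add1,r3:7,r4:Add2
c7: CDB Add1=4; stall | r0:3,r1:Mul2,r2:4,r3:7,r4:Add2
c8: CDB Add2=2; stall | r0:3,r1:Mul2,r2:4,r3:7,r4:2
c9: CDB Mul1=-6; issue MUL r1<-Mul1 | r0:3,r1:Mul1,r2:4,r3:7,r4:2
c10: stall | r0:3,r1:Mul1,r2:4,r3:7,r4:2
c11: stall | r0:3,r1:Mul1,r2:4,r3:7,r4:2
c12: CDB Mul2=8; issue MUL r0<-Mul2 | r0:Mul2,r1:Mul1,r2:4,r3:7,r4:2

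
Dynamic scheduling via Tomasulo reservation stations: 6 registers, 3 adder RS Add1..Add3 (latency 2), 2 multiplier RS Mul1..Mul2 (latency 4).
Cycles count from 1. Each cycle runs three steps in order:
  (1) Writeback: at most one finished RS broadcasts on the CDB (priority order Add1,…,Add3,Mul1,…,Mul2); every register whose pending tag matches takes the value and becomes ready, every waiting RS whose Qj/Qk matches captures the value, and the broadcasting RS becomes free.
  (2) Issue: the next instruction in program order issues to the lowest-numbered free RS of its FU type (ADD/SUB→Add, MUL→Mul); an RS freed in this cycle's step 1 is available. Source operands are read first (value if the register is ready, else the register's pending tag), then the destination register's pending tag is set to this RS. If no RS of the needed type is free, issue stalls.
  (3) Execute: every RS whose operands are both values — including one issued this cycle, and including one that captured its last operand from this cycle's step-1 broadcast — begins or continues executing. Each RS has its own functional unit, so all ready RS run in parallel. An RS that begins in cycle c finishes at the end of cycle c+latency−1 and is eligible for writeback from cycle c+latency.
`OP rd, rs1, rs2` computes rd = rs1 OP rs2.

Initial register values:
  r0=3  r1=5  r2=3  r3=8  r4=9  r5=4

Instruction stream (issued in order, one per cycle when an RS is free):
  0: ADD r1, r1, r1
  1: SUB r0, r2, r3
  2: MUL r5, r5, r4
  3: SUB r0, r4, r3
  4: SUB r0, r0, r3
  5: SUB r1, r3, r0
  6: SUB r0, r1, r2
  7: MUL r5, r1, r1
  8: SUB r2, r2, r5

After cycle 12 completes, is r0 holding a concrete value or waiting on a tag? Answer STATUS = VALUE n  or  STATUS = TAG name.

cycle 1: issue ADD r1<-Add1 // r0:3,r1:Add1,r2:3,r3:8,r4:9,r5:4
cycle 2: issue SUB r0<-Add2 // r0:Add2,r1:Add1,r2:3,r3:8,r4:9,r5:4
cycle 3: CDB Add1=10; issue MUL r5<-Mul1 // r0:Add2,r1:10,r2:3,r3:8,r4:9,r5:Mul1
cycle 4: CDB Add2=-5; issue SUB r0<-Add1 // r0:Add1,r1:10,r2:3,r3:8,r4:9,r5:Mul1
cycle 5: issue SUB r0<-Add2 // r0:Add2,r1:10,r2:3,r3:8,r4:9,r5:Mul1
cycle 6: CDB Add1=1; issue SUB r1<-Add1 // r0:Add2,r1:Add1,r2:3,r3:8,r4:9,r5:Mul1
cycle 7: CDB Mul1=36; issue SUB r0<-Add3 // r0:Add3,r1:Add1,r2:3,r3:8,r4:9,r5:36
cycle 8: CDB Add2=-7; issue MUL r5<-Mul1 // r0:Add3,r1:Add1,r2:3,r3:8,r4:9,r5:Mul1
cycle 9: issue SUB r2<-Add2 // r0:Add3,r1:Add1,r2:Add2,r3:8,r4:9,r5:Mul1
cycle 10: CDB Add1=15 // r0:Add3,r1:15,r2:Add2,r3:8,r4:9,r5:Mul1
cycle 11: - // r0:Add3,r1:15,r2:Add2,r3:8,r4:9,r5:Mul1
cycle 12: CDB Add3=12 // r0:12,r1:15,r2:Add2,r3:8,r4:9,r5:Mul1

STATUS = VALUE 12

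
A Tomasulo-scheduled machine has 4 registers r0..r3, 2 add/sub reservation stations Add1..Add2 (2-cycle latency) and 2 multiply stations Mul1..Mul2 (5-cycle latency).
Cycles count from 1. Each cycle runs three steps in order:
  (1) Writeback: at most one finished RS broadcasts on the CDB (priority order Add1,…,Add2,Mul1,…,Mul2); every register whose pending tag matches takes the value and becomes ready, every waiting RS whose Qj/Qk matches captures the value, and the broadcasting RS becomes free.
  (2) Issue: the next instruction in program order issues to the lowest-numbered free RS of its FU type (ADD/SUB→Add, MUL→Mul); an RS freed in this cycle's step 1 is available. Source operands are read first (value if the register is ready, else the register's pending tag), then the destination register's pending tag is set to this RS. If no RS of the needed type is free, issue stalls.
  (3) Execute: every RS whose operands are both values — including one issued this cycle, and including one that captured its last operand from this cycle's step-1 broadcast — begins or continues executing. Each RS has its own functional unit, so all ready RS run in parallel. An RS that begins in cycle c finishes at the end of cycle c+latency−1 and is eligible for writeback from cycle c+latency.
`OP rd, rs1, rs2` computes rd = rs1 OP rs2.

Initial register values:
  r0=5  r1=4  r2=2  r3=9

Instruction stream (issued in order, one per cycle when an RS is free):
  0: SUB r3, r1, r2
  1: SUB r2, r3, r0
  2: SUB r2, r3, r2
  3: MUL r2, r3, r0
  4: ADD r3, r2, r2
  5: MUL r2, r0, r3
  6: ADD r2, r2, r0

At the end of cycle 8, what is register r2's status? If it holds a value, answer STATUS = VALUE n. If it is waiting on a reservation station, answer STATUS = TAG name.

STATUS = TAG Add1

c1: issue SUB r3<-Add1 | r0:5,r1:4,r2:2,r3:Add1
c2: issue SUB r2<-Add2 | r0:5,r1:4,r2:Add2,r3:Add1
c3: CDB Add1=2; issue SUB r2<-Add1 | r0:5,r1:4,r2:Add1,r3:2
c4: issue MUL r2<-Mul1 | r0:5,r1:4,r2:Mul1,r3:2
c5: CDB Add2=-3; issue ADD r3<-Add2 | r0:5,r1:4,r2:Mul1,r3:Add2
c6: issue MUL r2<-Mul2 | r0:5,r1:4,r2:Mul2,r3:Add2
c7: CDB Add1=5; issue ADD r2<-Add1 | r0:5,r1:4,r2:Add1,r3:Add2
c8: - | r0:5,r1:4,r2:Add1,r3:Add2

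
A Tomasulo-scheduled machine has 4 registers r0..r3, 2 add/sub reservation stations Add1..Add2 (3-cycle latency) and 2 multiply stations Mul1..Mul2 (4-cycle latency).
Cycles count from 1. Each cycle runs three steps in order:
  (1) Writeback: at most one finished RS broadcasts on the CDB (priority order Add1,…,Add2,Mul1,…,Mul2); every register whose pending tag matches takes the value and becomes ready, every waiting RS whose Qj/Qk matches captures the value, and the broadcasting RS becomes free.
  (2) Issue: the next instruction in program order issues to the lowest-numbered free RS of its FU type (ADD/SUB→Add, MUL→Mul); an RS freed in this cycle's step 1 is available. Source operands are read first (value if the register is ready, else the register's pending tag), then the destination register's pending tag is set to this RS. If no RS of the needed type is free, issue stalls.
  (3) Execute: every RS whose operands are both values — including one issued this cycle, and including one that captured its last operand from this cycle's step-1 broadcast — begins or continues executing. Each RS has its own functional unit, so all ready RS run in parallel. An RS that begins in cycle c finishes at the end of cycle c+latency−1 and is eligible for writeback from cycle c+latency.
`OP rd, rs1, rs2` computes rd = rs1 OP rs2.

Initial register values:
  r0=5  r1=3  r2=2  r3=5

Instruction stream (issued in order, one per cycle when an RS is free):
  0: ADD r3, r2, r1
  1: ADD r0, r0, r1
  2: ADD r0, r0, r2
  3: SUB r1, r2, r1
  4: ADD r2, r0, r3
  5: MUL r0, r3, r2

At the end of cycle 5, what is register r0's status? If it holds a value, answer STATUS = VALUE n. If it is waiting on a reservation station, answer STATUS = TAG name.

STATUS = TAG Add1

  c1: issue ADD r3<-Add1  regs: r0:5,r1:3,r2:2,r3:Add1
  c2: issue ADD r0<-Add2  regs: r0:Add2,r1:3,r2:2,r3:Add1
  c3: stall  regs: r0:Add2,r1:3,r2:2,r3:Add1
  c4: CDB Add1=5; issue ADD r0<-Add1  regs: r0:Add1,r1:3,r2:2,r3:5
  c5: CDB Add2=8; issue SUB r1<-Add2  regs: r0:Add1,r1:Add2,r2:2,r3:5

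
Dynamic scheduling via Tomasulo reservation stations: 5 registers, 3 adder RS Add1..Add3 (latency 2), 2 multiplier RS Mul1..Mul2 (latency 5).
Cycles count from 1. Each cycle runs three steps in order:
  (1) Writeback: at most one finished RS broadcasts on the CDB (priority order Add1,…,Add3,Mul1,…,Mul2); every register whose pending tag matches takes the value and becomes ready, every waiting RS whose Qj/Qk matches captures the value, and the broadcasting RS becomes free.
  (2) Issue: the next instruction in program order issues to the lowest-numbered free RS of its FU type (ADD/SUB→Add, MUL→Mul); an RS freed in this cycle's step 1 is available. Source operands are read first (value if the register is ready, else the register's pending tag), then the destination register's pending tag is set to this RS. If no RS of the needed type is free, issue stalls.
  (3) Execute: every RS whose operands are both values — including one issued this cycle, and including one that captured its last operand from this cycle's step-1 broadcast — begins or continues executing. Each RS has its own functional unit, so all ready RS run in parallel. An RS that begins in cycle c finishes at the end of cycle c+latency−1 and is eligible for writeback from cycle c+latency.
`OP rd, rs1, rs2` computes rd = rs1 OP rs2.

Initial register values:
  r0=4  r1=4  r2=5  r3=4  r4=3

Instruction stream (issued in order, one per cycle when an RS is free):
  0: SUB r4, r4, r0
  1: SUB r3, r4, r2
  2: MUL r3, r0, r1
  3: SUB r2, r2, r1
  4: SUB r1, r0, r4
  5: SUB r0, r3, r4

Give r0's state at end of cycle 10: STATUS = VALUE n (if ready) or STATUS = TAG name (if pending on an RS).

cycle 1: issue SUB r4<-Add1 // r0:4,r1:4,r2:5,r3:4,r4:Add1
cycle 2: issue SUB r3<-Add2 // r0:4,r1:4,r2:5,r3:Add2,r4:Add1
cycle 3: CDB Add1=-1; issue MUL r3<-Mul1 // r0:4,r1:4,r2:5,r3:Mul1,r4:-1
cycle 4: issue SUB r2<-Add1 // r0:4,r1:4,r2:Add1,r3:Mul1,r4:-1
cycle 5: CDB Add2=-6; issue SUB r1<-Add2 // r0:4,r1:Add2,r2:Add1,r3:Mul1,r4:-1
cycle 6: CDB Add1=1; issue SUB r0<-Add1 // r0:Add1,r1:Add2,r2:1,r3:Mul1,r4:-1
cycle 7: CDB Add2=5 // r0:Add1,r1:5,r2:1,r3:Mul1,r4:-1
cycle 8: CDB Mul1=16 // r0:Add1,r1:5,r2:1,r3:16,r4:-1
cycle 9: - // r0:Add1,r1:5,r2:1,r3:16,r4:-1
cycle 10: CDB Add1=17 // r0:17,r1:5,r2:1,r3:16,r4:-1

STATUS = VALUE 17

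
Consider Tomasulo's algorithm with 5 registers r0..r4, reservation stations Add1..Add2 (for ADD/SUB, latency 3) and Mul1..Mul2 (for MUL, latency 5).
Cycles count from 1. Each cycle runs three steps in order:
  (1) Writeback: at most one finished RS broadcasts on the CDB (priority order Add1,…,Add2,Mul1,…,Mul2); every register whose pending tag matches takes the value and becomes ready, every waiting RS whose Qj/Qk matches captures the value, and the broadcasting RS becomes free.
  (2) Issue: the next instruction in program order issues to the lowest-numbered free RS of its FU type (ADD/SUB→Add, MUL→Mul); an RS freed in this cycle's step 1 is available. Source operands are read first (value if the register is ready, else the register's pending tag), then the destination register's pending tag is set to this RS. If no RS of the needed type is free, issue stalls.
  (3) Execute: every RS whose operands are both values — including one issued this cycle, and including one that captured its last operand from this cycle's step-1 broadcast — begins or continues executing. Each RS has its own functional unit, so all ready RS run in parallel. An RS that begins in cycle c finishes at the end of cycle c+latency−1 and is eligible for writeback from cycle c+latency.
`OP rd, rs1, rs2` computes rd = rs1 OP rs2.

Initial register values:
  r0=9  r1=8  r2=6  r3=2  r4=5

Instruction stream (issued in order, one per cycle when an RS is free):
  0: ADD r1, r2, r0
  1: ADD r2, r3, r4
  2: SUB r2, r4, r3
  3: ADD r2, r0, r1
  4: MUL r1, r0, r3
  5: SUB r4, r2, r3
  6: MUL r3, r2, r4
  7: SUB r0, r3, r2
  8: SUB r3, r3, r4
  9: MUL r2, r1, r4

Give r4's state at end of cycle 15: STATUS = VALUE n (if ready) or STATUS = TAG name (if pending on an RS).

c1: issue ADD r1<-Add1 | r0:9,r1:Add1,r2:6,r3:2,r4:5
c2: issue ADD r2<-Add2 | r0:9,r1:Add1,r2:Add2,r3:2,r4:5
c3: stall | r0:9,r1:Add1,r2:Add2,r3:2,r4:5
c4: CDB Add1=15; issue SUB r2<-Add1 | r0:9,r1:15,r2:Add1,r3:2,r4:5
c5: CDB Add2=7; issue ADD r2<-Add2 | r0:9,r1:15,r2:Add2,r3:2,r4:5
c6: issue MUL r1<-Mul1 | r0:9,r1:Mul1,r2:Add2,r3:2,r4:5
c7: CDB Add1=3; issue SUB r4<-Add1 | r0:9,r1:Mul1,r2:Add2,r3:2,r4:Add1
c8: CDB Add2=24; issue MUL r3<-Mul2 | r0:9,r1:Mul1,r2:24,r3:Mul2,r4:Add1
c9: issue SUB r0<-Add2 | r0:Add2,r1:Mul1,r2:24,r3:Mul2,r4:Add1
c10: stall | r0:Add2,r1:Mul1,r2:24,r3:Mul2,r4:Add1
c11: CDB Add1=22; issue SUB r3<-Add1 | r0:Add2,r1:Mul1,r2:24,r3:Add1,r4:22
c12: CDB Mul1=18; issue MUL r2<-Mul1 | r0:Add2,r1:18,r2:Mul1,r3:Add1,r4:22
c13: - | r0:Add2,r1:18,r2:Mul1,r3:Add1,r4:22
c14: - | r0:Add2,r1:18,r2:Mul1,r3:Add1,r4:22
c15: - | r0:Add2,r1:18,r2:Mul1,r3:Add1,r4:22

STATUS = VALUE 22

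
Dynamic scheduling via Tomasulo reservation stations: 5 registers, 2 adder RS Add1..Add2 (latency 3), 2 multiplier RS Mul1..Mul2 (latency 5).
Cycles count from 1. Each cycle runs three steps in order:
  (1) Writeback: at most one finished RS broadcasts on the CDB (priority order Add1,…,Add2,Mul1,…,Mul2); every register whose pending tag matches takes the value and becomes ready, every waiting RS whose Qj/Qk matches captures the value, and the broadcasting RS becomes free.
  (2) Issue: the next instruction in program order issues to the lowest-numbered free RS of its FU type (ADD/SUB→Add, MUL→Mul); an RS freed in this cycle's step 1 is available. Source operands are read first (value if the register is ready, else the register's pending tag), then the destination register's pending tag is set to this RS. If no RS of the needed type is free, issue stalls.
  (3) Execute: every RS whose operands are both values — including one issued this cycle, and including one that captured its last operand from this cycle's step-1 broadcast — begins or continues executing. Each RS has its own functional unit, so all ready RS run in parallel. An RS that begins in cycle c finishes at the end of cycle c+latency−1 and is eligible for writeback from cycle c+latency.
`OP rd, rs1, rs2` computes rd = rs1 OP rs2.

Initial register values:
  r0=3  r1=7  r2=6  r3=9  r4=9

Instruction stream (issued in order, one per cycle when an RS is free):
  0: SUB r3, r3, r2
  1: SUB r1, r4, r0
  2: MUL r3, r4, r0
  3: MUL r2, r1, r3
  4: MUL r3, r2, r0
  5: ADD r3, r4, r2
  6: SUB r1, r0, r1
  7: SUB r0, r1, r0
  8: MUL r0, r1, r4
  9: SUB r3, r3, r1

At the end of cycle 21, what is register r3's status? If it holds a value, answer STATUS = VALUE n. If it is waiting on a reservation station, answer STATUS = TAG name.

STATUS = VALUE 174

c1: issue SUB r3<-Add1 | r0:3,r1:7,r2:6,r3:Add1,r4:9
c2: issue SUB r1<-Add2 | r0:3,r1:Add2,r2:6,r3:Add1,r4:9
c3: issue MUL r3<-Mul1 | r0:3,r1:Add2,r2:6,r3:Mul1,r4:9
c4: CDB Add1=3; issue MUL r2<-Mul2 | r0:3,r1:Add2,r2:Mul2,r3:Mul1,r4:9
c5: CDB Add2=6; stall | r0:3,r1:6,r2:Mul2,r3:Mul1,r4:9
c6: stall | r0:3,r1:6,r2:Mul2,r3:Mul1,r4:9
c7: stall | r0:3,r1:6,r2:Mul2,r3:Mul1,r4:9
c8: CDB Mul1=27; issue MUL r3<-Mul1 | r0:3,r1:6,r2:Mul2,r3:Mul1,r4:9
c9: issue ADD r3<-Add1 | r0:3,r1:6,r2:Mul2,r3:Add1,r4:9
c10: issue SUB r1<-Add2 | r0:3,r1:Add2,r2:Mul2,r3:Add1,r4:9
c11: stall | r0:3,r1:Add2,r2:Mul2,r3:Add1,r4:9
c12: stall | r0:3,r1:Add2,r2:Mul2,r3:Add1,r4:9
c13: CDB Add2=-3; issue SUB r0<-Add2 | r0:Add2,r1:-3,r2:Mul2,r3:Add1,r4:9
c14: CDB Mul2=162; issue MUL r0<-Mul2 | r0:Mul2,r1:-3,r2:162,r3:Add1,r4:9
c15: stall | r0:Mul2,r1:-3,r2:162,r3:Add1,r4:9
c16: CDB Add2=-6; issue SUB r3<-Add2 | r0:Mul2,r1:-3,r2:162,r3:Add2,r4:9
c17: CDB Add1=171 | r0:Mul2,r1:-3,r2:162,r3:Add2,r4:9
c18: - | r0:Mul2,r1:-3,r2:162,r3:Add2,r4:9
c19: CDB Mul1=486 | r0:Mul2,r1:-3,r2:162,r3:Add2,r4:9
c20: CDB Add2=174 | r0:Mul2,r1:-3,r2:162,r3:174,r4:9
c21: CDB Mul2=-27 | r0:-27,r1:-3,r2:162,r3:174,r4:9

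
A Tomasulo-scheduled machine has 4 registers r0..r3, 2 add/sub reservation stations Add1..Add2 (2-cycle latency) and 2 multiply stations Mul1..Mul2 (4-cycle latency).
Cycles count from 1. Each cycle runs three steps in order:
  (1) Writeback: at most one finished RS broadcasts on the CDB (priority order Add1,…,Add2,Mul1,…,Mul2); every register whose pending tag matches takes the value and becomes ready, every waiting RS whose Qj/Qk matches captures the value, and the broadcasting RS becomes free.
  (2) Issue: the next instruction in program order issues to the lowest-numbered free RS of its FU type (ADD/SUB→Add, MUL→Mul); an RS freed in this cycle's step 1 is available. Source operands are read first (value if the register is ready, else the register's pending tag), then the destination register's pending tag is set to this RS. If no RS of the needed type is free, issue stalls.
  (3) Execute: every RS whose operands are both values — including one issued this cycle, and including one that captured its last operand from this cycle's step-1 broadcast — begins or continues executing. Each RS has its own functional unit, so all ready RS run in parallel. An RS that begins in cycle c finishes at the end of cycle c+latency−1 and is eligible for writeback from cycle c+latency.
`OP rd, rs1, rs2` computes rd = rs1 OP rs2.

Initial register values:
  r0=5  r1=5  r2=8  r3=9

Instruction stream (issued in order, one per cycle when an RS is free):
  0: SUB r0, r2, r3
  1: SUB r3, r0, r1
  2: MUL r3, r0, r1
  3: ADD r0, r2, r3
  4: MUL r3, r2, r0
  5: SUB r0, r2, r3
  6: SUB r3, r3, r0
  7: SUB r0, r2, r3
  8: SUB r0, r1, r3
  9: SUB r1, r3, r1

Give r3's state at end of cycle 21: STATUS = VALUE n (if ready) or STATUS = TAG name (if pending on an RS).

STATUS = VALUE 40

  c1: issue SUB r0<-Add1  regs: r0:Add1,r1:5,r2:8,r3:9
  c2: issue SUB r3<-Add2  regs: r0:Add1,r1:5,r2:8,r3:Add2
  c3: CDB Add1=-1; issue MUL r3<-Mul1  regs: r0:-1,r1:5,r2:8,r3:Mul1
  c4: issue ADD r0<-Add1  regs: r0:Add1,r1:5,r2:8,r3:Mul1
  c5: CDB Add2=-6; issue MUL r3<-Mul2  regs: r0:Add1,r1:5,r2:8,r3:Mul2
  c6: issue SUB r0<-Add2  regs: r0:Add2,r1:5,r2:8,r3:Mul2
  c7: CDB Mul1=-5; stall  regs: r0:Add2,r1:5,r2:8,r3:Mul2
  c8: stall  regs: r0:Add2,r1:5,r2:8,r3:Mul2
  c9: CDB Add1=3; issue SUB r3<-Add1  regs: r0:Add2,r1:5,r2:8,r3:Add1
  c10: stall  regs: r0:Add2,r1:5,r2:8,r3:Add1
  c11: stall  regs: r0:Add2,r1:5,r2:8,r3:Add1
  c12: stall  regs: r0:Add2,r1:5,r2:8,r3:Add1
  c13: CDB Mul2=24; stall  regs: r0:Add2,r1:5,r2:8,r3:Add1
  c14: stall  regs: r0:Add2,r1:5,r2:8,r3:Add1
  c15: CDB Add2=-16; issue SUB r0<-Add2  regs: r0:Add2,r1:5,r2:8,r3:Add1
  c16: stall  regs: r0:Add2,r1:5,r2:8,r3:Add1
  c17: CDB Add1=40; issue SUB r0<-Add1  regs: r0:Add1,r1:5,r2:8,r3:40
  c18: stall  regs: r0:Add1,r1:5,r2:8,r3:40
  c19: CDB Add1=-35; issue SUB r1<-Add1  regs: r0:-35,r1:Add1,r2:8,r3:40
  c20: CDB Add2=-32  regs: r0:-35,r1:Add1,r2:8,r3:40
  c21: CDB Add1=35  regs: r0:-35,r1:35,r2:8,r3:40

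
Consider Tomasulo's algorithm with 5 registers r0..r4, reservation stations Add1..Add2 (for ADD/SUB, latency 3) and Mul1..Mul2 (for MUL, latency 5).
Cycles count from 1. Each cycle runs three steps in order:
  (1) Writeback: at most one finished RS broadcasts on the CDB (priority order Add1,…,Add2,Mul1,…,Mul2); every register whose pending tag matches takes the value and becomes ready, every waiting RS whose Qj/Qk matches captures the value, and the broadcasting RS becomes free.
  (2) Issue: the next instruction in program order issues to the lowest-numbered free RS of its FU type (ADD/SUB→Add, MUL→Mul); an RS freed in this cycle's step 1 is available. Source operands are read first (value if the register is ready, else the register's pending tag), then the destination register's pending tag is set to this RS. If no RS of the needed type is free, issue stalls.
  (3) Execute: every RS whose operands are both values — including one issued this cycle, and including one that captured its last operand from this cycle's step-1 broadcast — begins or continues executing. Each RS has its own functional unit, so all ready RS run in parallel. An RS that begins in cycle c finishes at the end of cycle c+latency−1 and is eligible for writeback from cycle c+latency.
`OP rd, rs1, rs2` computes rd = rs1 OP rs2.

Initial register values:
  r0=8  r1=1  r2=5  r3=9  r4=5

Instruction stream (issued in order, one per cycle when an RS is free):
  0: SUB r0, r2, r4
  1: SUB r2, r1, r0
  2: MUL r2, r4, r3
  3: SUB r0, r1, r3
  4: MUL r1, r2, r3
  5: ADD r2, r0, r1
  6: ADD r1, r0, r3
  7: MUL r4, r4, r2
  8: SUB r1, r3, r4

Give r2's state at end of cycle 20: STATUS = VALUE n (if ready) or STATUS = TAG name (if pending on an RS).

c1: issue SUB r0<-Add1 | r0:Add1,r1:1,r2:5,r3:9,r4:5
c2: issue SUB r2<-Add2 | r0:Add1,r1:1,r2:Add2,r3:9,r4:5
c3: issue MUL r2<-Mul1 | r0:Add1,r1:1,r2:Mul1,r3:9,r4:5
c4: CDB Add1=0; issue SUB r0<-Add1 | r0:Add1,r1:1,r2:Mul1,r3:9,r4:5
c5: issue MUL r1<-Mul2 | r0:Add1,r1:Mul2,r2:Mul1,r3:9,r4:5
c6: stall | r0:Add1,r1:Mul2,r2:Mul1,r3:9,r4:5
c7: CDB Add1=-8; issue ADD r2<-Add1 | r0:-8,r1:Mul2,r2:Add1,r3:9,r4:5
c8: CDB Add2=1; issue ADD r1<-Add2 | r0:-8,r1:Add2,r2:Add1,r3:9,r4:5
c9: CDB Mul1=45; issue MUL r4<-Mul1 | r0:-8,r1:Add2,r2:Add1,r3:9,r4:Mul1
c10: stall | r0:-8,r1:Add2,r2:Add1,r3:9,r4:Mul1
c11: CDB Add2=1; issue SUB r1<-Add2 | r0:-8,r1:Add2,r2:Add1,r3:9,r4:Mul1
c12: - | r0:-8,r1:Add2,r2:Add1,r3:9,r4:Mul1
c13: - | r0:-8,r1:Add2,r2:Add1,r3:9,r4:Mul1
c14: CDB Mul2=405 | r0:-8,r1:Add2,r2:Add1,r3:9,r4:Mul1
c15: - | r0:-8,r1:Add2,r2:Add1,r3:9,r4:Mul1
c16: - | r0:-8,r1:Add2,r2:Add1,r3:9,r4:Mul1
c17: CDB Add1=397 | r0:-8,r1:Add2,r2:397,r3:9,r4:Mul1
c18: - | r0:-8,r1:Add2,r2:397,r3:9,r4:Mul1
c19: - | r0:-8,r1:Add2,r2:397,r3:9,r4:Mul1
c20: - | r0:-8,r1:Add2,r2:397,r3:9,r4:Mul1

STATUS = VALUE 397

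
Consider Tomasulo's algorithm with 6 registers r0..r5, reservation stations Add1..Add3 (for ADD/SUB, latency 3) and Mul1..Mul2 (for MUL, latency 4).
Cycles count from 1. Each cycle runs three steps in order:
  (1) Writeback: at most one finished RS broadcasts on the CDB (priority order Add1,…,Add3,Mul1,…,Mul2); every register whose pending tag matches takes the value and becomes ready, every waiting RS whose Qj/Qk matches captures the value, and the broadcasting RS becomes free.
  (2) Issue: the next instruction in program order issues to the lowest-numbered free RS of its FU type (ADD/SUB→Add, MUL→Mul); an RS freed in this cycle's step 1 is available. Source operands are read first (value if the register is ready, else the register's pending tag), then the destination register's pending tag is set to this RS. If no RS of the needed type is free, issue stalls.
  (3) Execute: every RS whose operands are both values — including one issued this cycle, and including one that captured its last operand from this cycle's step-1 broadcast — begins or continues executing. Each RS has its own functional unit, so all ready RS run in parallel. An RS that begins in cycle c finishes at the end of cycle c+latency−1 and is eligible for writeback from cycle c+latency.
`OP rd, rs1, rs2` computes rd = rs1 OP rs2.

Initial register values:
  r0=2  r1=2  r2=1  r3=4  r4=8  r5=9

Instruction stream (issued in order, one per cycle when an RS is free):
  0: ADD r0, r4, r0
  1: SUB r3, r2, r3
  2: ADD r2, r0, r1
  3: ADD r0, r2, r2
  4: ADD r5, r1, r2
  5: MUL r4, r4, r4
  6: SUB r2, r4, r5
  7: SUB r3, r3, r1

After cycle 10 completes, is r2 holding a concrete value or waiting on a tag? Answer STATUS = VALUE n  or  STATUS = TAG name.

STATUS = TAG Add3

c1: issue ADD r0<-Add1 | r0:Add1,r1:2,r2:1,r3:4,r4:8,r5:9
c2: issue SUB r3<-Add2 | r0:Add1,r1:2,r2:1,r3:Add2,r4:8,r5:9
c3: issue ADD r2<-Add3 | r0:Add1,r1:2,r2:Add3,r3:Add2,r4:8,r5:9
c4: CDB Add1=10; issue ADD r0<-Add1 | r0:Add1,r1:2,r2:Add3,r3:Add2,r4:8,r5:9
c5: CDB Add2=-3; issue ADD r5<-Add2 | r0:Add1,r1:2,r2:Add3,r3:-3,r4:8,r5:Add2
c6: issue MUL r4<-Mul1 | r0:Add1,r1:2,r2:Add3,r3:-3,r4:Mul1,r5:Add2
c7: CDB Add3=12; issue SUB r2<-Add3 | r0:Add1,r1:2,r2:Add3,r3:-3,r4:Mul1,r5:Add2
c8: stall | r0:Add1,r1:2,r2:Add3,r3:-3,r4:Mul1,r5:Add2
c9: stall | r0:Add1,r1:2,r2:Add3,r3:-3,r4:Mul1,r5:Add2
c10: CDB Add1=24; issue SUB r3<-Add1 | r0:24,r1:2,r2:Add3,r3:Add1,r4:Mul1,r5:Add2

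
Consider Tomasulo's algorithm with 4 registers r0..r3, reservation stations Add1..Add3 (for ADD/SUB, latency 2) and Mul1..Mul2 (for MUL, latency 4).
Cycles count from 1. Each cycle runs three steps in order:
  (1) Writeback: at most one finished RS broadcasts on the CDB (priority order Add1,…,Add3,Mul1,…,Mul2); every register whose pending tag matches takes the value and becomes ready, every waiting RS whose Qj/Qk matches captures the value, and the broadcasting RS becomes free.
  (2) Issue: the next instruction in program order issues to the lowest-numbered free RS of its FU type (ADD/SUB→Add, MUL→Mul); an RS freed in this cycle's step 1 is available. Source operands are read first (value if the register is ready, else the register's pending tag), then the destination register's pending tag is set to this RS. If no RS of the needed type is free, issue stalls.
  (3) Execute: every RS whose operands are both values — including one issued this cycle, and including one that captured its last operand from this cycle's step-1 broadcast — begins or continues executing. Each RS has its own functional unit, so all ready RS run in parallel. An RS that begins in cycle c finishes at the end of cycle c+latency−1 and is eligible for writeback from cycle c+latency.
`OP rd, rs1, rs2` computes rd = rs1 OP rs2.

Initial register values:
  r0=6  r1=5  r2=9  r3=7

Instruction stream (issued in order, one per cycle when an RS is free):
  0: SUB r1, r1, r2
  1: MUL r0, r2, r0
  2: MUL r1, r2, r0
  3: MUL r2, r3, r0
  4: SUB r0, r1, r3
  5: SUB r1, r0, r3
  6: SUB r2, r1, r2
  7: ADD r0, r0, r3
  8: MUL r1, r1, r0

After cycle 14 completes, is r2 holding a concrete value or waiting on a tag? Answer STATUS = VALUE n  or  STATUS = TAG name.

STATUS = TAG Add3

c1: issue SUB r1<-Add1 | r0:6,r1:Add1,r2:9,r3:7
c2: issue MUL r0<-Mul1 | r0:Mul1,r1:Add1,r2:9,r3:7
c3: CDB Add1=-4; issue MUL r1<-Mul2 | r0:Mul1,r1:Mul2,r2:9,r3:7
c4: stall | r0:Mul1,r1:Mul2,r2:9,r3:7
c5: stall | r0:Mul1,r1:Mul2,r2:9,r3:7
c6: CDB Mul1=54; issue MUL r2<-Mul1 | r0:54,r1:Mul2,r2:Mul1,r3:7
c7: issue SUB r0<-Add1 | r0:Add1,r1:Mul2,r2:Mul1,r3:7
c8: issue SUB r1<-Add2 | r0:Add1,r1:Add2,r2:Mul1,r3:7
c9: issue SUB r2<-Add3 | r0:Add1,r1:Add2,r2:Add3,r3:7
c10: CDB Mul1=378; stall | r0:Add1,r1:Add2,r2:Add3,r3:7
c11: CDB Mul2=486; stall | r0:Add1,r1:Add2,r2:Add3,r3:7
c12: stall | r0:Add1,r1:Add2,r2:Add3,r3:7
c13: CDB Add1=479; issue ADD r0<-Add1 | r0:Add1,r1:Add2,r2:Add3,r3:7
c14: issue MUL r1<-Mul1 | r0:Add1,r1:Mul1,r2:Add3,r3:7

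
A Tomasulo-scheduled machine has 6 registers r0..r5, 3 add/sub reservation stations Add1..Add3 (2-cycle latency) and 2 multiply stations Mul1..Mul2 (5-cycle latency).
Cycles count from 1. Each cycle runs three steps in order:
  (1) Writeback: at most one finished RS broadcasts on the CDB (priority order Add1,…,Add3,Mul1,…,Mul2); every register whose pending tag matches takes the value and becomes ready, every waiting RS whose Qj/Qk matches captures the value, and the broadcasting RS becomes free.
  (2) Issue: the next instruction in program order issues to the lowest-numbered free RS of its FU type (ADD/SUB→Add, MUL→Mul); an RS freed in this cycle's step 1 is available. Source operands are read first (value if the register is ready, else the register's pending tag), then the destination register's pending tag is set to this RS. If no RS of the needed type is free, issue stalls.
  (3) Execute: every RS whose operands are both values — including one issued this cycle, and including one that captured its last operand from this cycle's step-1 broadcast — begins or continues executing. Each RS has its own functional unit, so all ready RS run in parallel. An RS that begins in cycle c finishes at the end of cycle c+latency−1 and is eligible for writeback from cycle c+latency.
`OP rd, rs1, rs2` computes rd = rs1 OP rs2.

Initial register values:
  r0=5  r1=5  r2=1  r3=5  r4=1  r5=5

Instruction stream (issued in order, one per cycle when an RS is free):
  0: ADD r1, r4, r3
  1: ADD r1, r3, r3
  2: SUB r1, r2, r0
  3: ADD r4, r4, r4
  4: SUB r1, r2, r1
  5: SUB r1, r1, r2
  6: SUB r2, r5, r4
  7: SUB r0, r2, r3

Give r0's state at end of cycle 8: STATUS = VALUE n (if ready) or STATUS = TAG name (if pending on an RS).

c1: issue ADD r1<-Add1 | r0:5,r1:Add1,r2:1,r3:5,r4:1,r5:5
c2: issue ADD r1<-Add2 | r0:5,r1:Add2,r2:1,r3:5,r4:1,r5:5
c3: CDB Add1=6; issue SUB r1<-Add1 | r0:5,r1:Add1,r2:1,r3:5,r4:1,r5:5
c4: CDB Add2=10; issue ADD r4<-Add2 | r0:5,r1:Add1,r2:1,r3:5,r4:Add2,r5:5
c5: CDB Add1=-4; issue SUB r1<-Add1 | r0:5,r1:Add1,r2:1,r3:5,r4:Add2,r5:5
c6: CDB Add2=2; issue SUB r1<-Add2 | r0:5,r1:Add2,r2:1,r3:5,r4:2,r5:5
c7: CDB Add1=5; issue SUB r2<-Add1 | r0:5,r1:Add2,r2:Add1,r3:5,r4:2,r5:5
c8: issue SUB r0<-Add3 | r0:Add3,r1:Add2,r2:Add1,r3:5,r4:2,r5:5

STATUS = TAG Add3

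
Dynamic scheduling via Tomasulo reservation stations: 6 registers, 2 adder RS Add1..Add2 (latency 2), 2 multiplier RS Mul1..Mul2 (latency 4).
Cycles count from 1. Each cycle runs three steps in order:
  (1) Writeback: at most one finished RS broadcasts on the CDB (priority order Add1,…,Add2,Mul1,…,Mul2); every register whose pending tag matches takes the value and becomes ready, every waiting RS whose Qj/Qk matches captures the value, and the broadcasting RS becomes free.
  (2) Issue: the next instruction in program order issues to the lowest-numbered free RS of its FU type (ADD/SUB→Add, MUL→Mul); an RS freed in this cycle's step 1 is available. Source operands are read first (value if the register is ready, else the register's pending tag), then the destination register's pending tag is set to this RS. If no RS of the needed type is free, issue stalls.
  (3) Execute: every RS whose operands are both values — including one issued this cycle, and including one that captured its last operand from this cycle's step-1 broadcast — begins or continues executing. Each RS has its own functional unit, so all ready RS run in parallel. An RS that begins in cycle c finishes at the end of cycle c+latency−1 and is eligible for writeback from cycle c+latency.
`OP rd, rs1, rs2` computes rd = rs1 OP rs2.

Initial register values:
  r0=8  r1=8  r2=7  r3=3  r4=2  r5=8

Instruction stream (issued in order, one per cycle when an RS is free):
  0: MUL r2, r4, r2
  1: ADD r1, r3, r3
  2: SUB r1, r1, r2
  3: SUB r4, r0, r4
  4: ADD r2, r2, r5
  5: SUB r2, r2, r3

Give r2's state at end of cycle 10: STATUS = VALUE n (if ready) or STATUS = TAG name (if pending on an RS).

c1: issue MUL r2<-Mul1 | r0:8,r1:8,r2:Mul1,r3:3,r4:2,r5:8
c2: issue ADD r1<-Add1 | r0:8,r1:Add1,r2:Mul1,r3:3,r4:2,r5:8
c3: issue SUB r1<-Add2 | r0:8,r1:Add2,r2:Mul1,r3:3,r4:2,r5:8
c4: CDB Add1=6; issue SUB r4<-Add1 | r0:8,r1:Add2,r2:Mul1,r3:3,r4:Add1,r5:8
c5: CDB Mul1=14; stall | r0:8,r1:Add2,r2:14,r3:3,r4:Add1,r5:8
c6: CDB Add1=6; issue ADD r2<-Add1 | r0:8,r1:Add2,r2:Add1,r3:3,r4:6,r5:8
c7: CDB Add2=-8; issue SUB r2<-Add2 | r0:8,r1:-8,r2:Add2,r3:3,r4:6,r5:8
c8: CDB Add1=22 | r0:8,r1:-8,r2:Add2,r3:3,r4:6,r5:8
c9: - | r0:8,r1:-8,r2:Add2,r3:3,r4:6,r5:8
c10: CDB Add2=19 | r0:8,r1:-8,r2:19,r3:3,r4:6,r5:8

STATUS = VALUE 19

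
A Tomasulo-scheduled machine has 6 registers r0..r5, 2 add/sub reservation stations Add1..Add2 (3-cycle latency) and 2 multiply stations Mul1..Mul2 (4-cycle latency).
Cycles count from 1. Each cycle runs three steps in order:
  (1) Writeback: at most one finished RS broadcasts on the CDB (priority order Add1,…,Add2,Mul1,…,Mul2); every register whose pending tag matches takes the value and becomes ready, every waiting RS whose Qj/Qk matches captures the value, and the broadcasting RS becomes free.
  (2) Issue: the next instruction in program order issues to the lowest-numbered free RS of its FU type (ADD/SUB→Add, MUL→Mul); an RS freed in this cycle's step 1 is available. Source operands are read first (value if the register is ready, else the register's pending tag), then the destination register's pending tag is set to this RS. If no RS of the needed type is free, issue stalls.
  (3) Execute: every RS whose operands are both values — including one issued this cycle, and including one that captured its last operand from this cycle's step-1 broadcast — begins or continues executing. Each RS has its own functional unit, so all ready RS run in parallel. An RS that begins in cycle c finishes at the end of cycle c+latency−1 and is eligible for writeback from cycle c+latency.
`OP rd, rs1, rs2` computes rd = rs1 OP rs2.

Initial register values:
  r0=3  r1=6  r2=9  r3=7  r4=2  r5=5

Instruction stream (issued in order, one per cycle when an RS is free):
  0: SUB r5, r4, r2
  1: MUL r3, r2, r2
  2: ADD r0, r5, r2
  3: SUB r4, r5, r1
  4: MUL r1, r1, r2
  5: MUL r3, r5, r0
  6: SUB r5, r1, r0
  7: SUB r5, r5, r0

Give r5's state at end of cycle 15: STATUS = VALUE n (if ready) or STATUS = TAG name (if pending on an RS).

cycle 1: issue SUB r5<-Add1 // r0:3,r1:6,r2:9,r3:7,r4:2,r5:Add1
cycle 2: issue MUL r3<-Mul1 // r0:3,r1:6,r2:9,r3:Mul1,r4:2,r5:Add1
cycle 3: issue ADD r0<-Add2 // r0:Add2,r1:6,r2:9,r3:Mul1,r4:2,r5:Add1
cycle 4: CDB Add1=-7; issue SUB r4<-Add1 // r0:Add2,r1:6,r2:9,r3:Mul1,r4:Add1,r5:-7
cycle 5: issue MUL r1<-Mul2 // r0:Add2,r1:Mul2,r2:9,r3:Mul1,r4:Add1,r5:-7
cycle 6: CDB Mul1=81; issue MUL r3<-Mul1 // r0:Add2,r1:Mul2,r2:9,r3:Mul1,r4:Add1,r5:-7
cycle 7: CDB Add1=-13; issue SUB r5<-Add1 // r0:Add2,r1:Mul2,r2:9,r3:Mul1,r4:-13,r5:Add1
cycle 8: CDB Add2=2; issue SUB r5<-Add2 // r0:2,r1:Mul2,r2:9,r3:Mul1,r4:-13,r5:Add2
cycle 9: CDB Mul2=54 // r0:2,r1:54,r2:9,r3:Mul1,r4:-13,r5:Add2
cycle 10: - // r0:2,r1:54,r2:9,r3:Mul1,r4:-13,r5:Add2
cycle 11: - // r0:2,r1:54,r2:9,r3:Mul1,r4:-13,r5:Add2
cycle 12: CDB Add1=52 // r0:2,r1:54,r2:9,r3:Mul1,r4:-13,r5:Add2
cycle 13: CDB Mul1=-14 // r0:2,r1:54,r2:9,r3:-14,r4:-13,r5:Add2
cycle 14: - // r0:2,r1:54,r2:9,r3:-14,r4:-13,r5:Add2
cycle 15: CDB Add2=50 // r0:2,r1:54,r2:9,r3:-14,r4:-13,r5:50

STATUS = VALUE 50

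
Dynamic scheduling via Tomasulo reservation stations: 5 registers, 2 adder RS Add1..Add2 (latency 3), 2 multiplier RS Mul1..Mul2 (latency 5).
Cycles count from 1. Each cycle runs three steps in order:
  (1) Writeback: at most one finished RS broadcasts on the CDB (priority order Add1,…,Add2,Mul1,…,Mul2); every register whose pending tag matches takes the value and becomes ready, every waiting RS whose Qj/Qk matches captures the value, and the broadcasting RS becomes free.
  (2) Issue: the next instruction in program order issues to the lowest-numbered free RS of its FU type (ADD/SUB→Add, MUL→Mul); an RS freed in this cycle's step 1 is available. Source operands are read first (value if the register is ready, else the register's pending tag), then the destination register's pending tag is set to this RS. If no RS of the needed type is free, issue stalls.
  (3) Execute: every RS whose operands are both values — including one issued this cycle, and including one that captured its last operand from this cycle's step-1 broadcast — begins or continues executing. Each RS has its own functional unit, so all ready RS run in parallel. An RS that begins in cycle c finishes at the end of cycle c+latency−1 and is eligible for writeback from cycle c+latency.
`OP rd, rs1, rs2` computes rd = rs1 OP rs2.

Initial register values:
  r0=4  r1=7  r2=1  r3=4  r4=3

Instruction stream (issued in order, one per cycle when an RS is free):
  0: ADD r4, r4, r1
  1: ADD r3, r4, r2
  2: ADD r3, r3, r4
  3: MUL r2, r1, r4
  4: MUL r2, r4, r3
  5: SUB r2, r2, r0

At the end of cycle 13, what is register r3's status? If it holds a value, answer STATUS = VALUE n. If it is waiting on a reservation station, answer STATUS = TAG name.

STATUS = VALUE 21

c1: issue ADD r4<-Add1 | r0:4,r1:7,r2:1,r3:4,r4:Add1
c2: issue ADD r3<-Add2 | r0:4,r1:7,r2:1,r3:Add2,r4:Add1
c3: stall | r0:4,r1:7,r2:1,r3:Add2,r4:Add1
c4: CDB Add1=10; issue ADD r3<-Add1 | r0:4,r1:7,r2:1,r3:Add1,r4:10
c5: issue MUL r2<-Mul1 | r0:4,r1:7,r2:Mul1,r3:Add1,r4:10
c6: issue MUL r2<-Mul2 | r0:4,r1:7,r2:Mul2,r3:Add1,r4:10
c7: CDB Add2=11; issue SUB r2<-Add2 | r0:4,r1:7,r2:Add2,r3:Add1,r4:10
c8: - | r0:4,r1:7,r2:Add2,r3:Add1,r4:10
c9: - | r0:4,r1:7,r2:Add2,r3:Add1,r4:10
c10: CDB Add1=21 | r0:4,r1:7,r2:Add2,r3:21,r4:10
c11: CDB Mul1=70 | r0:4,r1:7,r2:Add2,r3:21,r4:10
c12: - | r0:4,r1:7,r2:Add2,r3:21,r4:10
c13: - | r0:4,r1:7,r2:Add2,r3:21,r4:10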